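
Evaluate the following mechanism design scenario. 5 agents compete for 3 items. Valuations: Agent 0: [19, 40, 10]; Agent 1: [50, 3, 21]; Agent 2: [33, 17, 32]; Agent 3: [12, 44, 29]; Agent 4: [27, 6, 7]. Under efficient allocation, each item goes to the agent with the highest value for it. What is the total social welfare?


Step 1: For each item, find the maximum value among all agents.
Step 2: Item 0 -> Agent 1 (value 50)
Step 3: Item 1 -> Agent 3 (value 44)
Step 4: Item 2 -> Agent 2 (value 32)
Step 5: Total welfare = 50 + 44 + 32 = 126

126


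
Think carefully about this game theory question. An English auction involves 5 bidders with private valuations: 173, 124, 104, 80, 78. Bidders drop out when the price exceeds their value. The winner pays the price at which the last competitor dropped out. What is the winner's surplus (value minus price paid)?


Step 1: Identify the highest value: 173
Step 2: Identify the second-highest value: 124
Step 3: The final price = second-highest value = 124
Step 4: Surplus = 173 - 124 = 49

49


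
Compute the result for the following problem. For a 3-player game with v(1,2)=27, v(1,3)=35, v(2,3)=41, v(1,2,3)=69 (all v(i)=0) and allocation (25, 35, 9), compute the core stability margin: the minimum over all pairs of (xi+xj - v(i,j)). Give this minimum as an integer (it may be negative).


Step 1: Slack for coalition (1,2): x1+x2 - v12 = 60 - 27 = 33
Step 2: Slack for coalition (1,3): x1+x3 - v13 = 34 - 35 = -1
Step 3: Slack for coalition (2,3): x2+x3 - v23 = 44 - 41 = 3
Step 4: Minimum slack = min(33, -1, 3) = -1, attained by (1,3); coalition (1,3) can block (slack < 0), so the allocation is not in the core

-1


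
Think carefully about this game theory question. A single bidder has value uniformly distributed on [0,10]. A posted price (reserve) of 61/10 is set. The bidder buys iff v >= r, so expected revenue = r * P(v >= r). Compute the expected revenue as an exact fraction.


Step 1: Posted price r = 61/10, value support [0,10]
Step 2: P(v >= r) = (10 - 61/10)/10 = 39/100
Step 3: Expected revenue = r * P(v >= r) = 61/10 * 39/100
Step 4: Revenue = 2379/1000

2379/1000


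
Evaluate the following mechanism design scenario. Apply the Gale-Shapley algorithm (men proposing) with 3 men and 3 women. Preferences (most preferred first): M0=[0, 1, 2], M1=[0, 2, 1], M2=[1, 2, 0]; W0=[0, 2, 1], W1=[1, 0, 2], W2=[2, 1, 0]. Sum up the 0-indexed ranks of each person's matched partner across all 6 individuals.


Step 1: Run Gale-Shapley (men propose, women hold best offer):
  M0 proposes to W0; she accepts
  M1 proposes to W0; rejected
  M1 proposes to W2; she accepts
  M2 proposes to W1; she accepts
Step 2: Final matching: W0-M0, W1-M2, W2-M1
Step 3: 0-indexed ranks (man's rank of his match, then woman's): 0 + 0 + 0 + 2 + 1 + 1
Step 4: Total rank sum = 4

4


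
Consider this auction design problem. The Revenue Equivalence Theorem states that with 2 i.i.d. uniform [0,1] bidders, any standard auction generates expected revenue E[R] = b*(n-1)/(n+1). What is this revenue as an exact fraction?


Step 1: By Revenue Equivalence, expected revenue = b*(n-1)/(n+1)
Step 2: Substituting n = 2, b = 1
Step 3: Revenue = 1*(2-1)/(2+1) = 1*1/3
Step 4: Revenue = 1/3

1/3


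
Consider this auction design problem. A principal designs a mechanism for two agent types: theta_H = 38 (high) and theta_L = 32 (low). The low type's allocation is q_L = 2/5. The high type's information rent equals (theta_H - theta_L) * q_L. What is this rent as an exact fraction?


Step 1: theta_H - theta_L = 38 - 32 = 6
Step 2: Information rent = (theta_H - theta_L) * q_L
Step 3: = 6 * 2/5
Step 4: = 12/5

12/5


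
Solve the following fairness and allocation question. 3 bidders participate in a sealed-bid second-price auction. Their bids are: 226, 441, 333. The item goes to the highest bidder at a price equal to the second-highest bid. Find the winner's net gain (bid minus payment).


Step 1: Sort bids in descending order: 441, 333, 226
Step 2: The winning bid is the highest: 441
Step 3: The payment equals the second-highest bid: 333
Step 4: Surplus = winner's bid - payment = 441 - 333 = 108

108


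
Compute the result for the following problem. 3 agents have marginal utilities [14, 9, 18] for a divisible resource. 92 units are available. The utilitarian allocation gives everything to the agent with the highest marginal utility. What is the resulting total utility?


Step 1: The marginal utilities are [14, 9, 18]
Step 2: The highest marginal utility is 18
Step 3: All 92 units go to that agent
Step 4: Total utility = 18 * 92 = 1656

1656


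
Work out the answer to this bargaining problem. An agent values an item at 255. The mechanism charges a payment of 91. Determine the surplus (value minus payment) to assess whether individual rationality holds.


Step 1: Surplus = value - payment = 255 - 91 = 164
Step 2: IR is satisfied (surplus >= 0)

164


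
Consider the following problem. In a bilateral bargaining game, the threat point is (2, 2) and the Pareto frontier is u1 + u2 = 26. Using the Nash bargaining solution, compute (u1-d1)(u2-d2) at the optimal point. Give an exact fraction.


Step 1: The Nash solution splits surplus symmetrically above the disagreement point
Step 2: u1 = (total + d1 - d2)/2 = (26 + 2 - 2)/2 = 13
Step 3: u2 = (total - d1 + d2)/2 = (26 - 2 + 2)/2 = 13
Step 4: Nash product = (13 - 2) * (13 - 2)
Step 5: = 11 * 11 = 121

121


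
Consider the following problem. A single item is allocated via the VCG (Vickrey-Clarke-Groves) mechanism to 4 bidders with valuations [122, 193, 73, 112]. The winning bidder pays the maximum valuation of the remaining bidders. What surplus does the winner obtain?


Step 1: The winner is the agent with the highest value: agent 1 with value 193
Step 2: Values of other agents: [122, 73, 112]
Step 3: VCG payment = max of others' values = 122
Step 4: Surplus = 193 - 122 = 71

71


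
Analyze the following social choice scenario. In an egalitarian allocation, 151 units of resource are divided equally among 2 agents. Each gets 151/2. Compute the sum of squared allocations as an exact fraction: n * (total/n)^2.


Step 1: Each agent's share = 151/2
Step 2: Square of each share = (151/2)^2 = 22801/4
Step 3: Sum of squares = 2 * 22801/4 = 22801/2

22801/2


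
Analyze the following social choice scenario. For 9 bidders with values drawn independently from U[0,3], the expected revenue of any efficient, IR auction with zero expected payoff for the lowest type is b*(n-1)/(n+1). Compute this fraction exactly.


Step 1: By Revenue Equivalence, expected revenue = b*(n-1)/(n+1)
Step 2: Substituting n = 9, b = 3
Step 3: Revenue = 3*(9-1)/(9+1) = 3*8/10
Step 4: Revenue = 24/10 = 12/5

12/5


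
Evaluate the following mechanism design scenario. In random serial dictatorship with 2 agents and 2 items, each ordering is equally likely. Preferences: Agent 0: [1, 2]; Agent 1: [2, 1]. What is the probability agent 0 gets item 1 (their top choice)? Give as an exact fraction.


Step 1: Agent 0 wants item 1
Step 2: There are 2 possible orderings of agents
Step 3: In 2 orderings, agent 0 gets item 1
Step 4: Probability = 2/2 = 1

1


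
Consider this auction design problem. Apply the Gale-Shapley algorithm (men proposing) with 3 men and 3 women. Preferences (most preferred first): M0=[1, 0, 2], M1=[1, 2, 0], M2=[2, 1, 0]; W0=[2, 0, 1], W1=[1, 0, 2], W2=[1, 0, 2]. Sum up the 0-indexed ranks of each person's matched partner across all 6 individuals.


Step 1: Run Gale-Shapley (men propose, women hold best offer):
  M0 proposes to W1; she accepts
  M1 proposes to W1; she switches from M0
  M2 proposes to W2; she accepts
  M0 proposes to W0; she accepts
Step 2: Final matching: W0-M0, W1-M1, W2-M2
Step 3: 0-indexed ranks (man's rank of his match, then woman's): 1 + 1 + 0 + 0 + 0 + 2
Step 4: Total rank sum = 4

4


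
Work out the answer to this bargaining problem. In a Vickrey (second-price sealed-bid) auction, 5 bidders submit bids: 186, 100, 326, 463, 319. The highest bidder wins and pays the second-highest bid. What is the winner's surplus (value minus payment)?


Step 1: Sort bids in descending order: 463, 326, 319, 186, 100
Step 2: The winning bid is the highest: 463
Step 3: The payment equals the second-highest bid: 326
Step 4: Surplus = winner's bid - payment = 463 - 326 = 137

137


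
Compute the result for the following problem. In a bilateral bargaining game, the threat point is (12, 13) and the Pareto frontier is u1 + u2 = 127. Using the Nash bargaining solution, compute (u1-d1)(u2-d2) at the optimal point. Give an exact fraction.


Step 1: The Nash solution splits surplus symmetrically above the disagreement point
Step 2: u1 = (total + d1 - d2)/2 = (127 + 12 - 13)/2 = 63
Step 3: u2 = (total - d1 + d2)/2 = (127 - 12 + 13)/2 = 64
Step 4: Nash product = (63 - 12) * (64 - 13)
Step 5: = 51 * 51 = 2601

2601


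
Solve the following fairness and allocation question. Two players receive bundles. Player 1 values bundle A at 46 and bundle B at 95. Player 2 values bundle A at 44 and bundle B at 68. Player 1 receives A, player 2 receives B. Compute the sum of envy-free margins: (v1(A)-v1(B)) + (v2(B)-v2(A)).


Step 1: Player 1's margin = v1(A) - v1(B) = 46 - 95 = -49
Step 2: Player 2's margin = v2(B) - v2(A) = 68 - 44 = 24
Step 3: Total margin = -49 + 24 = -25

-25


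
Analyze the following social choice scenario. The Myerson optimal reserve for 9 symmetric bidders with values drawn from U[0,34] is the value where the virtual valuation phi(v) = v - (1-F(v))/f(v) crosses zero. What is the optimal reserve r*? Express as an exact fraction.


Step 1: For U[0,34], F(v) = v/34 and f(v) = 1/34
Step 2: phi(v) = v - (1 - v/34)/(1/34) = v - (34 - v) = 2v - 34
Step 3: Set phi(r*) = 0: 2r* - 34 = 0
Step 4: r* = 34/2 = 17 (the number of bidders n = 9 does not enter)

17


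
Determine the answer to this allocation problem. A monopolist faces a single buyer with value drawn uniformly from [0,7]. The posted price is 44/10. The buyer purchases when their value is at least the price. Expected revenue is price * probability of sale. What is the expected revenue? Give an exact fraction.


Step 1: Posted price r = 22/5, value support [0,7]
Step 2: P(v >= r) = (7 - 22/5)/7 = 13/35
Step 3: Expected revenue = r * P(v >= r) = 22/5 * 13/35
Step 4: Revenue = 286/175

286/175


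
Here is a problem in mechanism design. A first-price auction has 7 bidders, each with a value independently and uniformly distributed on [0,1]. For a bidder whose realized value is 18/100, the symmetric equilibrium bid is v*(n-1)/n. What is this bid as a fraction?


Step 1: The symmetric BNE bidding function is b(v) = v * (n-1) / n
Step 2: Substitute v = 9/50 and n = 7
Step 3: b = 9/50 * 6/7
Step 4: b = 27/175

27/175


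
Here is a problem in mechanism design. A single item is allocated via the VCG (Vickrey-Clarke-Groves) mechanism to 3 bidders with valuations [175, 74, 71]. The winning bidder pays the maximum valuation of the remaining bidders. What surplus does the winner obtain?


Step 1: The winner is the agent with the highest value: agent 0 with value 175
Step 2: Values of other agents: [74, 71]
Step 3: VCG payment = max of others' values = 74
Step 4: Surplus = 175 - 74 = 101

101


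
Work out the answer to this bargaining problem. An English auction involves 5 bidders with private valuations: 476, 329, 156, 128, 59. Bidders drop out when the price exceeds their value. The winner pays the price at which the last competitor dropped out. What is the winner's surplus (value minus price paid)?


Step 1: Identify the highest value: 476
Step 2: Identify the second-highest value: 329
Step 3: The final price = second-highest value = 329
Step 4: Surplus = 476 - 329 = 147

147


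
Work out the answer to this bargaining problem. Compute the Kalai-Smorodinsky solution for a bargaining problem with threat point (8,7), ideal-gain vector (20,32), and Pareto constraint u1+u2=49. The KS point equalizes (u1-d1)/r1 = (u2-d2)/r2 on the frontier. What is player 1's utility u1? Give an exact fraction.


Step 1: At the KS point, (u1-d1)/r1 = (u2-d2)/r2 = t and u1+u2 = 49
Step 2: u1 = d1 + r1*t and u2 = d2 + r2*t, so (d1 + r1*t) + (d2 + r2*t) = 49
Step 3: t = (49 - 8 - 7)/(20 + 32) = 34/52 = 17/26
Step 4: u1 = d1 + r1*t = 8 + 20 * 17/26 = 274/13
Step 5: (Check: u2 = d2 + r2*t = 363/13; u1+u2 = 274/13 + 363/13 = 49, on the frontier.)

274/13


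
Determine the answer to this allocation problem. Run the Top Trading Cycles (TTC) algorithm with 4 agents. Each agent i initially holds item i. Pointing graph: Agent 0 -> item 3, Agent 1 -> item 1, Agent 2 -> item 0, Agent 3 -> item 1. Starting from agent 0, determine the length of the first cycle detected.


Step 1: Trace the pointer graph from agent 0: 0 -> 3 -> 1 -> 1
Step 2: A cycle is detected when we revisit agent 1
Step 3: The cycle is: 1 -> 1
Step 4: Cycle length = 1

1


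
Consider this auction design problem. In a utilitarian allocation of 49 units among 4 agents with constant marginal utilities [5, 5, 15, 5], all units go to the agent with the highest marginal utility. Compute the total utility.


Step 1: The marginal utilities are [5, 5, 15, 5]
Step 2: The highest marginal utility is 15
Step 3: All 49 units go to that agent
Step 4: Total utility = 15 * 49 = 735

735


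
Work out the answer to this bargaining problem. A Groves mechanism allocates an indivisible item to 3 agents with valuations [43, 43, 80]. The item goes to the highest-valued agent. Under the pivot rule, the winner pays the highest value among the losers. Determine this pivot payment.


Step 1: The efficient winner is agent 2 with value 80
Step 2: Other agents' values: [43, 43]
Step 3: Pivot payment = max(others) = 43
Step 4: The winner pays 43

43


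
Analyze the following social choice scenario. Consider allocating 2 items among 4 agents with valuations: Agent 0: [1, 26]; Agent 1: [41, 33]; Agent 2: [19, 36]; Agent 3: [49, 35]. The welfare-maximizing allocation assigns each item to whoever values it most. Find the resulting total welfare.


Step 1: For each item, find the maximum value among all agents.
Step 2: Item 0 -> Agent 3 (value 49)
Step 3: Item 1 -> Agent 2 (value 36)
Step 4: Total welfare = 49 + 36 = 85

85


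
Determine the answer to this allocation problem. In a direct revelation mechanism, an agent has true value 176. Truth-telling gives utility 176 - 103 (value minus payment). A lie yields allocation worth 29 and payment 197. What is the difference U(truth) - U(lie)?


Step 1: U(truth) = value - payment = 176 - 103 = 73
Step 2: U(lie) = allocation - payment = 29 - 197 = -168
Step 3: IC gap = 73 - (-168) = 241

241


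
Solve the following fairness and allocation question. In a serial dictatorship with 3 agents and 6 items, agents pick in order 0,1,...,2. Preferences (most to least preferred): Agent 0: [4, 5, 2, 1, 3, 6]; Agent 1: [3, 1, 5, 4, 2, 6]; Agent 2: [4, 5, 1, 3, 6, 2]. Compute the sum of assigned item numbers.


Step 1: Agent 0 picks item 4
Step 2: Agent 1 picks item 3
Step 3: Agent 2 picks item 5
Step 4: Sum = 4 + 3 + 5 = 12

12


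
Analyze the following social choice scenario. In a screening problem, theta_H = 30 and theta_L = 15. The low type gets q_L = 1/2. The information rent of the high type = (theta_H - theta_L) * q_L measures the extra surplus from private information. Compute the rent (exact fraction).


Step 1: theta_H - theta_L = 30 - 15 = 15
Step 2: Information rent = (theta_H - theta_L) * q_L
Step 3: = 15 * 1/2
Step 4: = 15/2

15/2


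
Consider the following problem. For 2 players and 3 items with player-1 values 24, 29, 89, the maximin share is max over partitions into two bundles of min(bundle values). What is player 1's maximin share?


Step 1: Item values = 24, 29, 89
Step 2: Enumerate all 2-bundle partitions and take the smaller bundle:
  Partition 1: {24} vs {29,89} -> bundles 24, 118; min = 24
  Partition 2: {29} vs {24,89} -> bundles 29, 113; min = 29
  Partition 3: {89} vs {24,29} -> bundles 89, 53; min = 53
Step 3: MMS = max(24, 29, 53) = 53

53


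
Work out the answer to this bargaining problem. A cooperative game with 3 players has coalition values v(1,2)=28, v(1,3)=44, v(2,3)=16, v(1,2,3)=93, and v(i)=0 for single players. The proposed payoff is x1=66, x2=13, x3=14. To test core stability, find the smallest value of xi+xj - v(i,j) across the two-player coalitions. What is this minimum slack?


Step 1: Slack for coalition (1,2): x1+x2 - v12 = 79 - 28 = 51
Step 2: Slack for coalition (1,3): x1+x3 - v13 = 80 - 44 = 36
Step 3: Slack for coalition (2,3): x2+x3 - v23 = 27 - 16 = 11
Step 4: Minimum slack = min(51, 36, 11) = 11, attained by (2,3); no pair can gain by deviating, so the allocation is in the core

11


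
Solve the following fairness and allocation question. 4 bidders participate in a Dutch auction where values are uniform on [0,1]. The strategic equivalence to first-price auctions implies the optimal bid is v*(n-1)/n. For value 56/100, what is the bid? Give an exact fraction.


Step 1: Dutch auctions are strategically equivalent to first-price auctions
Step 2: The equilibrium bid is b(v) = v*(n-1)/n
Step 3: b = 14/25 * 3/4
Step 4: b = 21/50

21/50


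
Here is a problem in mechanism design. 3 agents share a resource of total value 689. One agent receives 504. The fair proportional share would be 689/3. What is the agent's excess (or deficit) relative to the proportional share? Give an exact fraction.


Step 1: Proportional share = 689/3
Step 2: Agent's actual allocation = 504
Step 3: Excess = 504 - 689/3 = 823/3

823/3


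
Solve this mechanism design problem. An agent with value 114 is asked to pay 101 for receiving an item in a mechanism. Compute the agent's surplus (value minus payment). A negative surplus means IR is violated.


Step 1: Surplus = value - payment = 114 - 101 = 13
Step 2: IR is satisfied (surplus >= 0)

13


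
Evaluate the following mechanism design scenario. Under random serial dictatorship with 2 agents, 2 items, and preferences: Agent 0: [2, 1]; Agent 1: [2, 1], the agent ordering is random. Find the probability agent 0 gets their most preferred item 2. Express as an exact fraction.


Step 1: Agent 0 wants item 2
Step 2: There are 2 possible orderings of agents
Step 3: In 1 orderings, agent 0 gets item 2
Step 4: Probability = 1/2

1/2


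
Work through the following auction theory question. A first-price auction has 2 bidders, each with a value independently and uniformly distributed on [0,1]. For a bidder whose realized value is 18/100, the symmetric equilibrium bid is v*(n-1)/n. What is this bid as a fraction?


Step 1: The symmetric BNE bidding function is b(v) = v * (n-1) / n
Step 2: Substitute v = 9/50 and n = 2
Step 3: b = 9/50 * 1/2
Step 4: b = 9/100

9/100


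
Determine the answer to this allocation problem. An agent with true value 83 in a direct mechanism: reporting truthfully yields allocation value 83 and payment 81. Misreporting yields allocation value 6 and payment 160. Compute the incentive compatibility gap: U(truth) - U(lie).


Step 1: U(truth) = value - payment = 83 - 81 = 2
Step 2: U(lie) = allocation - payment = 6 - 160 = -154
Step 3: IC gap = 2 - (-154) = 156

156


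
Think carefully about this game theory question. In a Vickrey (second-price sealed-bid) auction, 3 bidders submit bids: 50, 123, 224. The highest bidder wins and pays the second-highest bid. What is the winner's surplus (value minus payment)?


Step 1: Sort bids in descending order: 224, 123, 50
Step 2: The winning bid is the highest: 224
Step 3: The payment equals the second-highest bid: 123
Step 4: Surplus = winner's bid - payment = 224 - 123 = 101

101


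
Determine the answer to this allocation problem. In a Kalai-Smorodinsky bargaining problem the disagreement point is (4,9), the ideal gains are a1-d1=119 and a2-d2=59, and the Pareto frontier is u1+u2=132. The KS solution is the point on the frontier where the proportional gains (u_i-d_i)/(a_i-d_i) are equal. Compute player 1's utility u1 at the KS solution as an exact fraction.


Step 1: At the KS point, (u1-d1)/r1 = (u2-d2)/r2 = t and u1+u2 = 132
Step 2: u1 = d1 + r1*t and u2 = d2 + r2*t, so (d1 + r1*t) + (d2 + r2*t) = 132
Step 3: t = (132 - 4 - 9)/(119 + 59) = 119/178
Step 4: u1 = d1 + r1*t = 4 + 119 * 119/178 = 14873/178
Step 5: (Check: u2 = d2 + r2*t = 8623/178; u1+u2 = 14873/178 + 8623/178 = 132, on the frontier.)

14873/178


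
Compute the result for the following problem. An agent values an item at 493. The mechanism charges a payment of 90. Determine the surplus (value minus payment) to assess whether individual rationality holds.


Step 1: Surplus = value - payment = 493 - 90 = 403
Step 2: IR is satisfied (surplus >= 0)

403


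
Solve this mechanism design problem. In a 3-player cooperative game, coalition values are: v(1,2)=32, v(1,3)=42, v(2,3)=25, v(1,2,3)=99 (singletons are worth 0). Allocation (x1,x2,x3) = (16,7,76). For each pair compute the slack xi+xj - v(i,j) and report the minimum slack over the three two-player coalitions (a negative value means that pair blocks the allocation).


Step 1: Slack for coalition (1,2): x1+x2 - v12 = 23 - 32 = -9
Step 2: Slack for coalition (1,3): x1+x3 - v13 = 92 - 42 = 50
Step 3: Slack for coalition (2,3): x2+x3 - v23 = 83 - 25 = 58
Step 4: Minimum slack = min(-9, 50, 58) = -9, attained by (1,2); coalition (1,2) can block (slack < 0), so the allocation is not in the core

-9


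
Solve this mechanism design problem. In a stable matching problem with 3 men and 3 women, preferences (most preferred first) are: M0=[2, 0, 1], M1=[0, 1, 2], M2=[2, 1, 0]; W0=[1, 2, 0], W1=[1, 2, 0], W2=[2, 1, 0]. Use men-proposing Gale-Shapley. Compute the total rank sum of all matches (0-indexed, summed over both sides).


Step 1: Run Gale-Shapley (men propose, women hold best offer):
  M0 proposes to W2; she accepts
  M1 proposes to W0; she accepts
  M2 proposes to W2; she switches from M0
  M0 proposes to W0; rejected
  M0 proposes to W1; she accepts
Step 2: Final matching: W0-M1, W1-M0, W2-M2
Step 3: 0-indexed ranks (man's rank of his match, then woman's): 0 + 0 + 2 + 2 + 0 + 0
Step 4: Total rank sum = 4

4


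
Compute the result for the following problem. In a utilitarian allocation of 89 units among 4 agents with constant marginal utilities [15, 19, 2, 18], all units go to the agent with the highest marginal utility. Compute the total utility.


Step 1: The marginal utilities are [15, 19, 2, 18]
Step 2: The highest marginal utility is 19
Step 3: All 89 units go to that agent
Step 4: Total utility = 19 * 89 = 1691

1691


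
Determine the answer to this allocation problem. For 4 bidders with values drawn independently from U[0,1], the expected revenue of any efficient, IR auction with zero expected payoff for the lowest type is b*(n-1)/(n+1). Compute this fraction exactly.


Step 1: By Revenue Equivalence, expected revenue = b*(n-1)/(n+1)
Step 2: Substituting n = 4, b = 1
Step 3: Revenue = 1*(4-1)/(4+1) = 1*3/5
Step 4: Revenue = 3/5

3/5


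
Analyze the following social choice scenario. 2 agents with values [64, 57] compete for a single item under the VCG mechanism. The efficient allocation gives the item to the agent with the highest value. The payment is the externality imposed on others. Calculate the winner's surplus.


Step 1: The winner is the agent with the highest value: agent 0 with value 64
Step 2: Values of other agents: [57]
Step 3: VCG payment = max of others' values = 57
Step 4: Surplus = 64 - 57 = 7

7


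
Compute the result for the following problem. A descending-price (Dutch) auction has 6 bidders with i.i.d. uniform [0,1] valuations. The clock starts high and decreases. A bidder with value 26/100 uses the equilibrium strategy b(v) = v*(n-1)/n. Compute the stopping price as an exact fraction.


Step 1: Dutch auctions are strategically equivalent to first-price auctions
Step 2: The equilibrium bid is b(v) = v*(n-1)/n
Step 3: b = 13/50 * 5/6
Step 4: b = 13/60

13/60


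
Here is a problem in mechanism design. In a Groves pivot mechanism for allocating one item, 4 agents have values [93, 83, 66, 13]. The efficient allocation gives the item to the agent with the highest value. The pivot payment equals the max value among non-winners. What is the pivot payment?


Step 1: The efficient winner is agent 0 with value 93
Step 2: Other agents' values: [83, 66, 13]
Step 3: Pivot payment = max(others) = 83
Step 4: The winner pays 83

83


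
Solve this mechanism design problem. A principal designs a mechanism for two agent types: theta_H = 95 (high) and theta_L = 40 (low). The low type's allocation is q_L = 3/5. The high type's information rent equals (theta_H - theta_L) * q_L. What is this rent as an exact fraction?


Step 1: theta_H - theta_L = 95 - 40 = 55
Step 2: Information rent = (theta_H - theta_L) * q_L
Step 3: = 55 * 3/5
Step 4: = 33

33


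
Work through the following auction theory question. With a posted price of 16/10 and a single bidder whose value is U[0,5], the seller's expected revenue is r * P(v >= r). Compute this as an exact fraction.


Step 1: Posted price r = 8/5, value support [0,5]
Step 2: P(v >= r) = (5 - 8/5)/5 = 17/25
Step 3: Expected revenue = r * P(v >= r) = 8/5 * 17/25
Step 4: Revenue = 136/125

136/125


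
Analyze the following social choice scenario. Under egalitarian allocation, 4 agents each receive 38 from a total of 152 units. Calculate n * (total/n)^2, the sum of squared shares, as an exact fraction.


Step 1: Each agent's share = 152/4 = 38
Step 2: Square of each share = (38)^2 = 1444
Step 3: Sum of squares = 4 * 1444 = 5776

5776


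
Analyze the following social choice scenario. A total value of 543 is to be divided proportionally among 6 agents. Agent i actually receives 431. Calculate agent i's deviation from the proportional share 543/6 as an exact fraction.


Step 1: Proportional share = 543/6 = 181/2
Step 2: Agent's actual allocation = 431
Step 3: Excess = 431 - 181/2 = 681/2

681/2


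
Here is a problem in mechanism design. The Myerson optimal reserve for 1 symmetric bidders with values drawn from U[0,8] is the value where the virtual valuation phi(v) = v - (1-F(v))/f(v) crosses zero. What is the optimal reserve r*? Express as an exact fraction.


Step 1: For U[0,8], F(v) = v/8 and f(v) = 1/8
Step 2: phi(v) = v - (1 - v/8)/(1/8) = v - (8 - v) = 2v - 8
Step 3: Set phi(r*) = 0: 2r* - 8 = 0
Step 4: r* = 8/2 = 4 (the number of bidders n = 1 does not enter)

4


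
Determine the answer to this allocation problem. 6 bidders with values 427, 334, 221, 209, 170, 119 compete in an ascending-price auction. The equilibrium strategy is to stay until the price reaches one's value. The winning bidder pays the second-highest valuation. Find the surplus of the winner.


Step 1: Identify the highest value: 427
Step 2: Identify the second-highest value: 334
Step 3: The final price = second-highest value = 334
Step 4: Surplus = 427 - 334 = 93

93


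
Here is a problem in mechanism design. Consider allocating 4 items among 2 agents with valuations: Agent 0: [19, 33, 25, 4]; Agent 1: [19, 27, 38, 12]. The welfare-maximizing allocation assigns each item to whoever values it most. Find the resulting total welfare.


Step 1: For each item, find the maximum value among all agents.
Step 2: Item 0 -> Agent 0 (value 19)
Step 3: Item 1 -> Agent 0 (value 33)
Step 4: Item 2 -> Agent 1 (value 38)
Step 5: Item 3 -> Agent 1 (value 12)
Step 6: Total welfare = 19 + 33 + 38 + 12 = 102

102


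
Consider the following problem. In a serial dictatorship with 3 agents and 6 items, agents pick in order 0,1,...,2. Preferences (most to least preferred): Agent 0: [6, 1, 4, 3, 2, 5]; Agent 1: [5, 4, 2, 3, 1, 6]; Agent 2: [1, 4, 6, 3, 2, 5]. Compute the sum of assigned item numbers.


Step 1: Agent 0 picks item 6
Step 2: Agent 1 picks item 5
Step 3: Agent 2 picks item 1
Step 4: Sum = 6 + 5 + 1 = 12

12


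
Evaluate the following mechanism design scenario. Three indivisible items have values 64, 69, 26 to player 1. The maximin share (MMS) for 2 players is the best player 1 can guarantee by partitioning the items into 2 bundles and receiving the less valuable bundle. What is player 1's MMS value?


Step 1: Item values = 64, 69, 26
Step 2: Enumerate all 2-bundle partitions and take the smaller bundle:
  Partition 1: {64} vs {69,26} -> bundles 64, 95; min = 64
  Partition 2: {69} vs {64,26} -> bundles 69, 90; min = 69
  Partition 3: {26} vs {64,69} -> bundles 26, 133; min = 26
Step 3: MMS = max(64, 69, 26) = 69

69


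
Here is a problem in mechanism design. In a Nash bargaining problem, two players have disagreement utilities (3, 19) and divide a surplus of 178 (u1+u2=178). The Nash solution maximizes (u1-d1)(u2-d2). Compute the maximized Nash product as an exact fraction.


Step 1: The Nash solution splits surplus symmetrically above the disagreement point
Step 2: u1 = (total + d1 - d2)/2 = (178 + 3 - 19)/2 = 81
Step 3: u2 = (total - d1 + d2)/2 = (178 - 3 + 19)/2 = 97
Step 4: Nash product = (81 - 3) * (97 - 19)
Step 5: = 78 * 78 = 6084

6084


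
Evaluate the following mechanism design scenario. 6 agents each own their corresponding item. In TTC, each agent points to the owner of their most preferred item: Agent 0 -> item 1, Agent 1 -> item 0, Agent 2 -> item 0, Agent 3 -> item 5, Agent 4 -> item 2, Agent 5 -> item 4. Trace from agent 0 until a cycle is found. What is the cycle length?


Step 1: Trace the pointer graph from agent 0: 0 -> 1 -> 0
Step 2: A cycle is detected when we revisit agent 0
Step 3: The cycle is: 0 -> 1 -> 0
Step 4: Cycle length = 2

2


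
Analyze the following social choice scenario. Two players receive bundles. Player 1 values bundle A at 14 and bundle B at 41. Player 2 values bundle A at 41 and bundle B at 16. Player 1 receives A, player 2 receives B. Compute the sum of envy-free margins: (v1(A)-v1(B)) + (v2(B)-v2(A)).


Step 1: Player 1's margin = v1(A) - v1(B) = 14 - 41 = -27
Step 2: Player 2's margin = v2(B) - v2(A) = 16 - 41 = -25
Step 3: Total margin = -27 + -25 = -52

-52


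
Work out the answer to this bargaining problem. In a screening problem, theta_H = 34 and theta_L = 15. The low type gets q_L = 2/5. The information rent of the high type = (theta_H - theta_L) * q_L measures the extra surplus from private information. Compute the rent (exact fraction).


Step 1: theta_H - theta_L = 34 - 15 = 19
Step 2: Information rent = (theta_H - theta_L) * q_L
Step 3: = 19 * 2/5
Step 4: = 38/5

38/5


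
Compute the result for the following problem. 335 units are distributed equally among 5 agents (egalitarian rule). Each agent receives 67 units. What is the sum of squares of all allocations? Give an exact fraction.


Step 1: Each agent's share = 335/5 = 67
Step 2: Square of each share = (67)^2 = 4489
Step 3: Sum of squares = 5 * 4489 = 22445

22445


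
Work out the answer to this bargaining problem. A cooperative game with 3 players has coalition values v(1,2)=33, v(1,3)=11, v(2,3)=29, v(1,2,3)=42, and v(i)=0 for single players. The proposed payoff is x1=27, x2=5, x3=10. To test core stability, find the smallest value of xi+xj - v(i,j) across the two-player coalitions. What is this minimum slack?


Step 1: Slack for coalition (1,2): x1+x2 - v12 = 32 - 33 = -1
Step 2: Slack for coalition (1,3): x1+x3 - v13 = 37 - 11 = 26
Step 3: Slack for coalition (2,3): x2+x3 - v23 = 15 - 29 = -14
Step 4: Minimum slack = min(-1, 26, -14) = -14, attained by (2,3); coalition (2,3) can block (slack < 0), so the allocation is not in the core

-14


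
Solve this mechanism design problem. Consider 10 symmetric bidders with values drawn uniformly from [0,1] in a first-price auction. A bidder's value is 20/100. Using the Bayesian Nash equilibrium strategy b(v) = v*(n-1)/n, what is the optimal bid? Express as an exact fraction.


Step 1: The symmetric BNE bidding function is b(v) = v * (n-1) / n
Step 2: Substitute v = 1/5 and n = 10
Step 3: b = 1/5 * 9/10
Step 4: b = 9/50

9/50


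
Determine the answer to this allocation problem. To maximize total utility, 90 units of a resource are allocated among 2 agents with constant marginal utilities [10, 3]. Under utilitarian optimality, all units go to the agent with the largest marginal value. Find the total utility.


Step 1: The marginal utilities are [10, 3]
Step 2: The highest marginal utility is 10
Step 3: All 90 units go to that agent
Step 4: Total utility = 10 * 90 = 900

900


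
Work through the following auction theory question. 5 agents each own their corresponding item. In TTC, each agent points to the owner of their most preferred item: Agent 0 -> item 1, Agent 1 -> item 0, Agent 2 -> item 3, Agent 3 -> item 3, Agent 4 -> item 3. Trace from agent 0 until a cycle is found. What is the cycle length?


Step 1: Trace the pointer graph from agent 0: 0 -> 1 -> 0
Step 2: A cycle is detected when we revisit agent 0
Step 3: The cycle is: 0 -> 1 -> 0
Step 4: Cycle length = 2

2


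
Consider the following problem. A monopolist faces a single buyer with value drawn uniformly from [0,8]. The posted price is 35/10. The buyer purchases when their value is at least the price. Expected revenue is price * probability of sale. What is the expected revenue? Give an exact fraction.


Step 1: Posted price r = 7/2, value support [0,8]
Step 2: P(v >= r) = (8 - 7/2)/8 = 9/16
Step 3: Expected revenue = r * P(v >= r) = 7/2 * 9/16
Step 4: Revenue = 63/32

63/32


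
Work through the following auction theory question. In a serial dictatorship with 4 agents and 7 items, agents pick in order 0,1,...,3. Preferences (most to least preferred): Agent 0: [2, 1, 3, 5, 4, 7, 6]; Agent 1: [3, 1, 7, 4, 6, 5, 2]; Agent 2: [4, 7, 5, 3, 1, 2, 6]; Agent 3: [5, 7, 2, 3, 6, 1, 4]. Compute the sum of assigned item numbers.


Step 1: Agent 0 picks item 2
Step 2: Agent 1 picks item 3
Step 3: Agent 2 picks item 4
Step 4: Agent 3 picks item 5
Step 5: Sum = 2 + 3 + 4 + 5 = 14

14


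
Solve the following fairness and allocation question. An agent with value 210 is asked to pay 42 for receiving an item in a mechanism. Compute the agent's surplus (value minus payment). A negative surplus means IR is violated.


Step 1: Surplus = value - payment = 210 - 42 = 168
Step 2: IR is satisfied (surplus >= 0)

168


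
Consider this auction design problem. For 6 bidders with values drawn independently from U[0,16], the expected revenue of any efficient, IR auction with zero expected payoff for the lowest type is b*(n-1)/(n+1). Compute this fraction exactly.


Step 1: By Revenue Equivalence, expected revenue = b*(n-1)/(n+1)
Step 2: Substituting n = 6, b = 16
Step 3: Revenue = 16*(6-1)/(6+1) = 16*5/7
Step 4: Revenue = 80/7

80/7


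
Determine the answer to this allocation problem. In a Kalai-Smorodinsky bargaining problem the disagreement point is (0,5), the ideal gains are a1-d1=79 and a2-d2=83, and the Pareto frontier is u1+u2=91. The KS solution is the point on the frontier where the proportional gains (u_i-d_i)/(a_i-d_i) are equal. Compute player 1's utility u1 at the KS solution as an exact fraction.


Step 1: At the KS point, (u1-d1)/r1 = (u2-d2)/r2 = t and u1+u2 = 91
Step 2: u1 = d1 + r1*t and u2 = d2 + r2*t, so (d1 + r1*t) + (d2 + r2*t) = 91
Step 3: t = (91 - 0 - 5)/(79 + 83) = 86/162 = 43/81
Step 4: u1 = d1 + r1*t = 0 + 79 * 43/81 = 3397/81
Step 5: (Check: u2 = d2 + r2*t = 3974/81; u1+u2 = 3397/81 + 3974/81 = 91, on the frontier.)

3397/81


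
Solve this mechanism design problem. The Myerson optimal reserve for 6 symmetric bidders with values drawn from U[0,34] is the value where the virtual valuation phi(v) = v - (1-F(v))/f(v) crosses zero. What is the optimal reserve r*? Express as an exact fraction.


Step 1: For U[0,34], F(v) = v/34 and f(v) = 1/34
Step 2: phi(v) = v - (1 - v/34)/(1/34) = v - (34 - v) = 2v - 34
Step 3: Set phi(r*) = 0: 2r* - 34 = 0
Step 4: r* = 34/2 = 17 (the number of bidders n = 6 does not enter)

17


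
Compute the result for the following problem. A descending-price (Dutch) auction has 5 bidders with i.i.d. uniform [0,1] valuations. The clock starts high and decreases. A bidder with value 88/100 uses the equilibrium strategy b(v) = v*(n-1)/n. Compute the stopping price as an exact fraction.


Step 1: Dutch auctions are strategically equivalent to first-price auctions
Step 2: The equilibrium bid is b(v) = v*(n-1)/n
Step 3: b = 22/25 * 4/5
Step 4: b = 88/125

88/125


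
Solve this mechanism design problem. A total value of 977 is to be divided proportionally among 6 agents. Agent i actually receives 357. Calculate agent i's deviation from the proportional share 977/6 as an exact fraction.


Step 1: Proportional share = 977/6
Step 2: Agent's actual allocation = 357
Step 3: Excess = 357 - 977/6 = 1165/6

1165/6


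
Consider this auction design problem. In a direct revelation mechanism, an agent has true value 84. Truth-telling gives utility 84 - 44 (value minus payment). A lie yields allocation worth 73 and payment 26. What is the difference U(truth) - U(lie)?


Step 1: U(truth) = value - payment = 84 - 44 = 40
Step 2: U(lie) = allocation - payment = 73 - 26 = 47
Step 3: IC gap = 40 - 47 = -7

-7


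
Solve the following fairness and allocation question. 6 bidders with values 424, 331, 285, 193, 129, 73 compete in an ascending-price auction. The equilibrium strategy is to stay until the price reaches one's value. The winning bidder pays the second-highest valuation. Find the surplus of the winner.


Step 1: Identify the highest value: 424
Step 2: Identify the second-highest value: 331
Step 3: The final price = second-highest value = 331
Step 4: Surplus = 424 - 331 = 93

93


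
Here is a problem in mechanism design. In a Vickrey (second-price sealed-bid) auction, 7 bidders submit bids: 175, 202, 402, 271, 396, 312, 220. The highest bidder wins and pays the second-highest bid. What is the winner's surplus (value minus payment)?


Step 1: Sort bids in descending order: 402, 396, 312, 271, 220, 202, 175
Step 2: The winning bid is the highest: 402
Step 3: The payment equals the second-highest bid: 396
Step 4: Surplus = winner's bid - payment = 402 - 396 = 6

6


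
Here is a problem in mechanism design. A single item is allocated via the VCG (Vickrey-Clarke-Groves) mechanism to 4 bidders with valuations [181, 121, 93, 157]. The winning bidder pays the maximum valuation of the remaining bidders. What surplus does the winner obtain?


Step 1: The winner is the agent with the highest value: agent 0 with value 181
Step 2: Values of other agents: [121, 93, 157]
Step 3: VCG payment = max of others' values = 157
Step 4: Surplus = 181 - 157 = 24

24


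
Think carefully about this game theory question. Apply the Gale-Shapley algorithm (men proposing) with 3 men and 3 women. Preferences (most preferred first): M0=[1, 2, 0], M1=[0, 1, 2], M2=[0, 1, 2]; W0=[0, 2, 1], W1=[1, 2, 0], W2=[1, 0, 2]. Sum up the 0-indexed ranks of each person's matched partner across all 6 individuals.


Step 1: Run Gale-Shapley (men propose, women hold best offer):
  M0 proposes to W1; she accepts
  M1 proposes to W0; she accepts
  M2 proposes to W0; she switches from M1
  M1 proposes to W1; she switches from M0
  M0 proposes to W2; she accepts
Step 2: Final matching: W0-M2, W1-M1, W2-M0
Step 3: 0-indexed ranks (man's rank of his match, then woman's): 0 + 1 + 1 + 0 + 1 + 1
Step 4: Total rank sum = 4

4


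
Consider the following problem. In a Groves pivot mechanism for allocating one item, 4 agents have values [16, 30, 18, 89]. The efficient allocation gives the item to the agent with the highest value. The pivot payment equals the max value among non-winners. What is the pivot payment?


Step 1: The efficient winner is agent 3 with value 89
Step 2: Other agents' values: [16, 30, 18]
Step 3: Pivot payment = max(others) = 30
Step 4: The winner pays 30

30


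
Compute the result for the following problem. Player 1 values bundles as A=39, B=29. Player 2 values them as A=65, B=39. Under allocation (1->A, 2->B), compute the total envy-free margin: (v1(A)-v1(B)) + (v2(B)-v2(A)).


Step 1: Player 1's margin = v1(A) - v1(B) = 39 - 29 = 10
Step 2: Player 2's margin = v2(B) - v2(A) = 39 - 65 = -26
Step 3: Total margin = 10 + -26 = -16

-16
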